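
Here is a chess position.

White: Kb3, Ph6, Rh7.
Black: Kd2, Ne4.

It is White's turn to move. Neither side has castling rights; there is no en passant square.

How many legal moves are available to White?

White to move; king on b3.
In check: no.
Legal moves: Rh8, Rg7, Rf7, Re7, Rd7+, Rc7, Rb7, Ra7, Kc4, Kb4, Ka4, Ka3, Kb2, Ka2.
Count: 14.

14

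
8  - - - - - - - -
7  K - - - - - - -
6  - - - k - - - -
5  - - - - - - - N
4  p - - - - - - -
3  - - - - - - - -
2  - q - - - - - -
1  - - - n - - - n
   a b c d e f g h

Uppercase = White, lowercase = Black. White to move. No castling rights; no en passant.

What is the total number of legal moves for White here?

White to move; king on a7.
In check: no.
Legal moves: Ka8, Ka6, Ng7, Nf6, Nf4, Ng3.
Count: 6.

6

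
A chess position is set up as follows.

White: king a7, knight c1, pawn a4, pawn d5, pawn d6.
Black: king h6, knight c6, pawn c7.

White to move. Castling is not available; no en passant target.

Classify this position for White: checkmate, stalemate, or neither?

White to move; white king on a7.
In check: yes, from the black knight on c6.
King squares — a6: available; b6: attacked by Pc7; b7: available; a8: available; b8: attacked by Nc6.
Legal moves for White: Ka8, Kb7, Ka6, dxc6.
White is in check but has 4 legal moves → neither.

neither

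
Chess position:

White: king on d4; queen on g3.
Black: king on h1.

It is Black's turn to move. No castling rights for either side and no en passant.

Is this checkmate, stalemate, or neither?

Black to move; black king on h1.
In check: no.
King squares — g1: attacked by Qg3; g2: attacked by Qg3; h2: attacked by Qg3.
Legal moves for Black: none.
Not in check and no legal moves → stalemate.

stalemate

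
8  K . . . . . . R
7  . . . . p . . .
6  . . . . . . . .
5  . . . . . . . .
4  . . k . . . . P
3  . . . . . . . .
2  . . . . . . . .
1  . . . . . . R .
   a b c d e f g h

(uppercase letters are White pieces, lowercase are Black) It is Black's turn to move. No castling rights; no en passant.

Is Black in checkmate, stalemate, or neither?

Black to move; black king on c4.
In check: no.
Legal moves for Black: Kd5, Kc5, Kb5, Kd4, Kb4, Kd3, Kc3, Kb3, e6, e5.
Black has 10 legal moves and is not in check → neither.

neither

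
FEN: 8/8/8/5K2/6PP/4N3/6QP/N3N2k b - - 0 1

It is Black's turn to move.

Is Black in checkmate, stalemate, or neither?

checkmate

Black to move; black king on h1.
In check: yes, from the white queen on g2.
King squares — g1: attacked by Qg2; g2: attacked by Ne1; h2: attacked by Qg2.
Legal moves for Black: none.
In check with no legal moves → checkmate.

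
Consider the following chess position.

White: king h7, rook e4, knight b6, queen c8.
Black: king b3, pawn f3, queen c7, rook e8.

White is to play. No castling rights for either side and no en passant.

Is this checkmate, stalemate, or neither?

White to move; white king on h7.
In check: yes, from the black queen on c7.
Legal moves for White: Kh6, Kg6, Qd7, Qxc7, Nd7, Re7.
White is in check but has 6 legal moves → neither.

neither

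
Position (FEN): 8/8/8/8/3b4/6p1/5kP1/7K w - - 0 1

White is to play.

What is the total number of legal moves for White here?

White to move; king on h1.
In check: no.
Legal moves: none.
Count: 0.

0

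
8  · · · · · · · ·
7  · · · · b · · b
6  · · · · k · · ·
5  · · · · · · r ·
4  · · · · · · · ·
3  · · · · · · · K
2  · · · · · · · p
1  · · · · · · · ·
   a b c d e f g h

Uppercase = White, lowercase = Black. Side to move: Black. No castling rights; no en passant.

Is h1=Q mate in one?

After h1=Q: white king on h3; in check: yes, from the black queen on h1.
King squares — g2: attacked by Qh1; h2: attacked by Qh1; g3: attacked by Rg5; g4: attacked by Rg5; h4: attacked by Qh1.
White has no legal moves → checkmate.

yes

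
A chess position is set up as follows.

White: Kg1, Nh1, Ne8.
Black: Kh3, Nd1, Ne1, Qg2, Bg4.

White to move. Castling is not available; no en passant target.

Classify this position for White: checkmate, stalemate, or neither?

checkmate

White to move; white king on g1.
In check: yes, from the black queen on g2.
King squares — f1: attacked by Qg2; h1: own knight; f2: attacked by Nd1; g2: attacked by Ne1; h2: attacked by Qg2.
Legal moves for White: none.
In check with no legal moves → checkmate.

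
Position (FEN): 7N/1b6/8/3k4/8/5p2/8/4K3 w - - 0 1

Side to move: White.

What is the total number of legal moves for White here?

White to move; king on e1.
In check: no.
Legal moves: Nf7, Ng6, Kf2, Kd2, Kf1, Kd1.
Count: 6.

6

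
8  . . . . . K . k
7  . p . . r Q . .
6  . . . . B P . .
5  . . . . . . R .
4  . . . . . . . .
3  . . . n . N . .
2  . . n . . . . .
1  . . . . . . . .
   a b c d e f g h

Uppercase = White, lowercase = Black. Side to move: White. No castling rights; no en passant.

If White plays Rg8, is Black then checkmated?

After Rg8: black king on h8; in check: yes, from the white rook on g8.
King squares — g7: attacked by Pf6; h7: attacked by Qf7; g8: attacked by Qf7.
Black has no legal moves → checkmate.

yes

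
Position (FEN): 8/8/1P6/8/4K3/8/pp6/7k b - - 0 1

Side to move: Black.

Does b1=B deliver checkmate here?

no

After b1=B: white king on e4; in check: yes, from the black bishop on b1.
White has 6 legal replies: Ke5, Kd5, Kf4, Kd4, Kf3, Ke3.
In check but a legal move exists → not checkmate.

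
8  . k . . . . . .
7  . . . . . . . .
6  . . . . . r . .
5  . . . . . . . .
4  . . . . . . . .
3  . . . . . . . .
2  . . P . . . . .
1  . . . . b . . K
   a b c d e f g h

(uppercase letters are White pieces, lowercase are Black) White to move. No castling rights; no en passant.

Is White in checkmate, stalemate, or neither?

neither

White to move; white king on h1.
In check: no.
Legal moves for White: Kh2, Kg2, Kg1, c3, c4.
White has 5 legal moves and is not in check → neither.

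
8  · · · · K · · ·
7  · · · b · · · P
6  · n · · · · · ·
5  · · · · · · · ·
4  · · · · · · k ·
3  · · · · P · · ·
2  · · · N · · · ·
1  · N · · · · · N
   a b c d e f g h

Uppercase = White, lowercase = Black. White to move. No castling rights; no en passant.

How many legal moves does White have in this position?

White to move; king on e8.
In check: yes, from the black bishop on d7.
Legal moves: Kf8, Kd8, Kf7, Ke7.
Count: 4.

4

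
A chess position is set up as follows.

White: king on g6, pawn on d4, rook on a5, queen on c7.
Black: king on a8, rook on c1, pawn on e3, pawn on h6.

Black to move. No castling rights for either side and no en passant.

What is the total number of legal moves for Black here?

0

Black to move; king on a8.
In check: yes, from the white rook on a5.
Legal moves: none.
Count: 0.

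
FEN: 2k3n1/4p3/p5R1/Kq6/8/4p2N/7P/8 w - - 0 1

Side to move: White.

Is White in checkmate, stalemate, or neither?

checkmate

White to move; white king on a5.
In check: yes, from the black queen on b5.
King squares — a4: attacked by Qb5; b4: attacked by Qb5; b5: attacked by Pa6; a6: attacked by Qb5; b6: attacked by Qb5.
Legal moves for White: none.
In check with no legal moves → checkmate.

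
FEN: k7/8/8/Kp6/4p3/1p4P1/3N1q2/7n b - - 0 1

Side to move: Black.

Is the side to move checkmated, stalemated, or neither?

neither

Black to move; black king on a8.
In check: no.
Legal moves for Black include: Kb8, Kb7, Ka7, Qf8, Qf7, Qa7+, Qf6, Qb6+, Qf5, Qc5, Qf4, Qd4, Qxg3, Qf3, Qe3, Qh2, Qg2, Qe2, ... (list truncated; more exist).
Black has legal moves and is not in check → neither.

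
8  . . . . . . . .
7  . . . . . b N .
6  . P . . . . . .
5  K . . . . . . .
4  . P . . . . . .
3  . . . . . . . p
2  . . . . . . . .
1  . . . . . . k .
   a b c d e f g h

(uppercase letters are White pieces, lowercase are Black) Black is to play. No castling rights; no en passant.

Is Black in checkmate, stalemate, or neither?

neither

Black to move; black king on g1.
In check: no.
Legal moves for Black: Bg8, Be8, Bg6, Be6, Bh5, Bd5, Bc4, Bb3, Ba2, Kh2, Kg2, Kf2, Kh1, Kf1, h2.
Black has 15 legal moves and is not in check → neither.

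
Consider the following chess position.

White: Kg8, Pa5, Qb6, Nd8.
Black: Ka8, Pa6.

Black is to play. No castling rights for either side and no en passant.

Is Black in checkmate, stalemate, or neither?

Black to move; black king on a8.
In check: no.
King squares — a7: attacked by Qb6; b7: attacked by Qb6; b8: attacked by Qb6.
Legal moves for Black: none.
Not in check and no legal moves → stalemate.

stalemate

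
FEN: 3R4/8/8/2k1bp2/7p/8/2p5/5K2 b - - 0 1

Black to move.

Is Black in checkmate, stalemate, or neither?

Black to move; black king on c5.
In check: no.
Legal moves for Black include: Bh8, Bb8, Bg7, Bc7, Bf6, Bd6, Bf4, Bd4, Bg3, Bc3, Bh2, Bb2, Ba1, Kc6, Kb6, Kb5, Kc4, Kb4, ... (list truncated; more exist).
Black has legal moves and is not in check → neither.

neither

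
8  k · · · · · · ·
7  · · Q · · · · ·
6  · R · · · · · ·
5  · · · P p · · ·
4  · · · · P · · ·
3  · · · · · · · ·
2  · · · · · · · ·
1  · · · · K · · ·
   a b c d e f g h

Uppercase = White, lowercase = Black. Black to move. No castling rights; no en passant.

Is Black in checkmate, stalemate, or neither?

stalemate

Black to move; black king on a8.
In check: no.
King squares — a7: attacked by Qc7; b7: attacked by Rb6; b8: attacked by Rb6.
Legal moves for Black: none.
Not in check and no legal moves → stalemate.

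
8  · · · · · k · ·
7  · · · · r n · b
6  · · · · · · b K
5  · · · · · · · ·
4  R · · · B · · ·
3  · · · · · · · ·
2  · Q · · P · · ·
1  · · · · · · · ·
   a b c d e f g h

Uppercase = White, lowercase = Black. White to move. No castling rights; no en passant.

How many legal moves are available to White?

0

White to move; king on h6.
In check: yes, from the black knight on f7.
Legal moves: none.
Count: 0.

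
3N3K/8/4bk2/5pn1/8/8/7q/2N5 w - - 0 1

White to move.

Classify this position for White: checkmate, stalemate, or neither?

White to move; white king on h8.
In check: yes, from the black queen on h2.
King squares — g7: attacked by Kf6; h7: attacked by Qh2; g8: attacked by Be6.
Legal moves for White: none.
In check with no legal moves → checkmate.

checkmate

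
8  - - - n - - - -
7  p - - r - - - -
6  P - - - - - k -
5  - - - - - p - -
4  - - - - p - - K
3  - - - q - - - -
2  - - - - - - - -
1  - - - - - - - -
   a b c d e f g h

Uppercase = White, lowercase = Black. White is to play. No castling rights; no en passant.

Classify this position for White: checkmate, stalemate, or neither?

stalemate

White to move; white king on h4.
In check: no.
King squares — g3: attacked by Qd3; h3: attacked by Qd3; g4: attacked by Pf5; g5: attacked by Kg6; h5: attacked by Kg6.
Legal moves for White: none.
Not in check and no legal moves → stalemate.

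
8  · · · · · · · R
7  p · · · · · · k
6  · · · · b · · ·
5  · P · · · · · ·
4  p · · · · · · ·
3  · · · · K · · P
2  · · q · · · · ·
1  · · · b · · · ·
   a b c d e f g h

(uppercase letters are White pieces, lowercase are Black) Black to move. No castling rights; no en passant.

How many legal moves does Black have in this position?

Black to move; king on h7.
In check: yes, from the white rook on h8.
Legal moves: Kxh8, Kg7, Kg6.
Count: 3.

3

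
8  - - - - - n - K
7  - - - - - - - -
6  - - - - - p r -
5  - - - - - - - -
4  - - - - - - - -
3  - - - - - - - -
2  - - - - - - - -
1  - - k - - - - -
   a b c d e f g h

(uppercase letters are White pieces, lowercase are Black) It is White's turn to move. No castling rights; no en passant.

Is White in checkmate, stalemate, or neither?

stalemate

White to move; white king on h8.
In check: no.
King squares — g7: attacked by Rg6; h7: attacked by Nf8; g8: attacked by Rg6.
Legal moves for White: none.
Not in check and no legal moves → stalemate.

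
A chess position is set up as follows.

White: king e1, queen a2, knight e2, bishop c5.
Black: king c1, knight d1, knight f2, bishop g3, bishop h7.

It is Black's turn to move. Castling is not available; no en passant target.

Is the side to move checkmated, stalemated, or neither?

checkmate

Black to move; black king on c1.
In check: yes, from the white knight on e2.
King squares — b1: attacked by Qa2; d1: own knight; b2: attacked by Qa2; c2: attacked by Qa2; d2: attacked by Ke1.
Legal moves for Black: none.
In check with no legal moves → checkmate.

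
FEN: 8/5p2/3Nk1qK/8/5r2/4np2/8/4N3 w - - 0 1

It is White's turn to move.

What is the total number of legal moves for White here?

0

White to move; king on h6.
In check: yes, from the black queen on g6.
Legal moves: none.
Count: 0.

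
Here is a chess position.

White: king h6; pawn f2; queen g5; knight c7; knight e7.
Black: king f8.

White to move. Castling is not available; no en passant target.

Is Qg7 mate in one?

After Qg7: black king on f8; in check: yes, from the white queen on g7.
King squares — e7: attacked by Qg7; f7: attacked by Qg7; g7: attacked by Kh6; e8: attacked by Nc7; g8: attacked by Ne7.
Black has no legal moves → checkmate.

yes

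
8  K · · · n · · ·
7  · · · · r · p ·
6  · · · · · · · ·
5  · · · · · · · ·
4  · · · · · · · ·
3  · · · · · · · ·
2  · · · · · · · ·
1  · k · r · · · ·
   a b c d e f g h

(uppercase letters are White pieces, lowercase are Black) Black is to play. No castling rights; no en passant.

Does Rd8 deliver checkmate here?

yes

After Rd8: white king on a8; in check: yes, from the black rook on d8.
King squares — a7: attacked by Re7; b7: attacked by Re7; b8: attacked by Rd8.
White has no legal moves → checkmate.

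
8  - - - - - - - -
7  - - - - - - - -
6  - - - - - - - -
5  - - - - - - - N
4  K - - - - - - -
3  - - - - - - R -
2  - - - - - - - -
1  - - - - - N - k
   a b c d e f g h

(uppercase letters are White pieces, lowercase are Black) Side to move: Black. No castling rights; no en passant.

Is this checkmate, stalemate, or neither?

stalemate

Black to move; black king on h1.
In check: no.
King squares — g1: attacked by Rg3; g2: attacked by Rg3; h2: attacked by Nf1.
Legal moves for Black: none.
Not in check and no legal moves → stalemate.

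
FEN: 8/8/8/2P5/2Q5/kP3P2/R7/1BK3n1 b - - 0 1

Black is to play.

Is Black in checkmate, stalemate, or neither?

checkmate

Black to move; black king on a3.
In check: yes, from the white rook on a2.
King squares — a2: attacked by Bb1; b2: attacked by Kc1; b3: attacked by Qc4; a4: attacked by Ra2; b4: attacked by Qc4.
Legal moves for Black: none.
In check with no legal moves → checkmate.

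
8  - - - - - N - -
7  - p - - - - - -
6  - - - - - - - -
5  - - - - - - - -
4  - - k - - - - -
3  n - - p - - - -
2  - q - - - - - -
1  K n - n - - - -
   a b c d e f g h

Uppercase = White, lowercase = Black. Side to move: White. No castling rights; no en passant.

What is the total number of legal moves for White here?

White to move; king on a1.
In check: yes, from the black queen on b2.
Legal moves: none.
Count: 0.

0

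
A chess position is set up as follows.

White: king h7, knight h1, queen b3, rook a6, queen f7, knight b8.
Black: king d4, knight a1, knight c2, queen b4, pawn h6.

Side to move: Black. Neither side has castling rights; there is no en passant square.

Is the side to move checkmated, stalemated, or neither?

Black to move; black king on d4.
In check: no.
Legal moves for Black include: Ke5, Kc5, Ke4, Qf8, Qxb8, Qe7, Qb7, Qd6, Qb6, Qc5, Qb5, Qa5, Qc4, Qa4, Qc3, Qxb3, Qa3, Qd2, ... (list truncated; more exist).
Black has legal moves and is not in check → neither.

neither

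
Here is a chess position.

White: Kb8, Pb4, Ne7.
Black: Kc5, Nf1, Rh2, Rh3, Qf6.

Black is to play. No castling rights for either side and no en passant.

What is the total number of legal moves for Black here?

6

Black to move; king on c5.
In check: yes, from the white pawn on b4.
Legal moves: Kd6, Kb6, Kb5, Kd4, Kc4, Kxb4.
Count: 6.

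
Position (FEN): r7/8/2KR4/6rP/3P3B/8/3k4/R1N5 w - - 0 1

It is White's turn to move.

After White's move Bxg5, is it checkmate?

After Bxg5: black king on d2; in check: yes, from the white bishop on g5.
Black has 4 legal replies: Kc3, Kc2, Ke1, Kd1.
In check but a legal move exists → not checkmate.

no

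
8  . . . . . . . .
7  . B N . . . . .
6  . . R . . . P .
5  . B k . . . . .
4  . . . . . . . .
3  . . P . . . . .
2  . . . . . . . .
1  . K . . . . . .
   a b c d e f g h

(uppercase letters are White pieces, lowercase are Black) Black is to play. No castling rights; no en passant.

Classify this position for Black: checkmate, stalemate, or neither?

checkmate

Black to move; black king on c5.
In check: yes, from the white rook on c6.
King squares — b4: attacked by Pc3; c4: attacked by Bb5; d4: attacked by Pc3; b5: attacked by Nc7; d5: attacked by Nc7; b6: attacked by Rc6; c6: attacked by Bb5; d6: attacked by Rc6.
Legal moves for Black: none.
In check with no legal moves → checkmate.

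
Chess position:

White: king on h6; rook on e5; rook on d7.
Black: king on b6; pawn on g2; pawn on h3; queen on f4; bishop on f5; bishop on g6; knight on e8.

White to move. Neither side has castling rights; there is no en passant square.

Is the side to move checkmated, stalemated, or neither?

checkmate

White to move; white king on h6.
In check: yes, from the black queen on f4.
King squares — g5: attacked by Qf4; h5: attacked by Bg6; g6: attacked by Bf5; g7: attacked by Ne8; h7: attacked by Bg6.
Legal moves for White: none.
In check with no legal moves → checkmate.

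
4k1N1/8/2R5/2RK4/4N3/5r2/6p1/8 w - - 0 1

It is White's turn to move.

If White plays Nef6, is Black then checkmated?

After Nef6: black king on e8; in check: yes, from the white knight on f6.
Black has 4 legal replies: Kf8, Kd8, Kf7, Rxf6.
In check but a legal move exists → not checkmate.

no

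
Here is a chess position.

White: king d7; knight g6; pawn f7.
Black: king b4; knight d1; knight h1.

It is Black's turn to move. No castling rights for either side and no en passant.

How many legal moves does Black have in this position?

14

Black to move; king on b4.
In check: no.
Legal moves: Kc5, Kb5, Ka5, Kc4, Ka4, Kc3, Kb3, Ka3, Ng3, Nhf2, Ne3, Nc3, Ndf2, Nb2.
Count: 14.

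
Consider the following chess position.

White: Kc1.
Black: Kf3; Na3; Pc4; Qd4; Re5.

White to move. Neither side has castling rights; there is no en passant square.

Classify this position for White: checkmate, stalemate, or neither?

White to move; white king on c1.
In check: no.
King squares — b1: attacked by Na3; d1: attacked by Qd4; b2: attacked by Qd4; c2: attacked by Na3; d2: attacked by Qd4.
Legal moves for White: none.
Not in check and no legal moves → stalemate.

stalemate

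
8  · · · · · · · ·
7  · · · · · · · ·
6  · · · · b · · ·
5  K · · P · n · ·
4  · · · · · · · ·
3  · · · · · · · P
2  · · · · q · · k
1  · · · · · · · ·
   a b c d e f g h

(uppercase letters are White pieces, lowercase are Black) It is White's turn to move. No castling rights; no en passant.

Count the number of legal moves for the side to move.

White to move; king on a5.
In check: no.
Legal moves: Kb6, Kb4, Ka4, dxe6, d6, h4.
Count: 6.

6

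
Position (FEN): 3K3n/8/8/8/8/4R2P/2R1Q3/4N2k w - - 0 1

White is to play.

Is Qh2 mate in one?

yes

After Qh2: black king on h1; in check: yes, from the white queen on h2.
King squares — g1: attacked by Qh2; g2: attacked by Ne1; h2: attacked by Rc2.
Black has no legal moves → checkmate.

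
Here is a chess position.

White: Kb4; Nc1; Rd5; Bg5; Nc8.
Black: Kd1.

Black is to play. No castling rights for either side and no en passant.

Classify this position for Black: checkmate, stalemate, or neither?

neither

Black to move; black king on d1.
In check: yes, from the white rook on d5.
King squares — c1: attacked by Bg5; e1: available; c2: available; d2: attacked by Rd5; e2: attacked by Nc1.
Legal moves for Black: Kc2, Ke1.
Black is in check but has 2 legal moves → neither.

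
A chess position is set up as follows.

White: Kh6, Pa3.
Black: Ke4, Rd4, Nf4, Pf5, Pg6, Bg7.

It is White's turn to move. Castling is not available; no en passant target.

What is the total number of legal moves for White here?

3

White to move; king on h6.
In check: yes, from the black bishop on g7.
Legal moves: Kh7, Kxg7, Kg5.
Count: 3.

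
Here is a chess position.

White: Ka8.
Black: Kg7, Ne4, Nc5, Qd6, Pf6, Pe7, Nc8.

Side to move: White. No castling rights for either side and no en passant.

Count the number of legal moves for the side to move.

0

White to move; king on a8.
In check: no.
Legal moves: none.
Count: 0.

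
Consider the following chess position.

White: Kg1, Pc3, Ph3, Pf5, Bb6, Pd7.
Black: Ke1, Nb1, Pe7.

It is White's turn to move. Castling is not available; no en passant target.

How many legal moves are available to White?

White to move; king on g1.
In check: no.
Legal moves: Bd8, Bc7, Ba7, Bc5, Ba5, Bd4, Be3, Bf2+, Kh2, Kg2, Kh1, d8=Q, d8=R, d8=B, d8=N, f6, h4, c4.
Count: 18.

18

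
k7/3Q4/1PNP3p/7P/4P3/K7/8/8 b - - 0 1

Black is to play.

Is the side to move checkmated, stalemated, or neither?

Black to move; black king on a8.
In check: no.
King squares — a7: attacked by Pb6; b7: attacked by Qd7; b8: attacked by Nc6.
Legal moves for Black: none.
Not in check and no legal moves → stalemate.

stalemate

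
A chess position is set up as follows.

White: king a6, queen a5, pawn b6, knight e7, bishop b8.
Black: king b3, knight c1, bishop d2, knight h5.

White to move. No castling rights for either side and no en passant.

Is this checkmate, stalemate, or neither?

neither

White to move; white king on a6.
In check: no.
Legal moves for White include: Bc7, Ba7, Bd6, Be5, Bf4, Bg3, Bh2, Ng8, Nc8, Ng6, Nc6, Nf5, Nd5, Kb7, Ka7, Kb5, Qxh5, Qg5, ... (list truncated; more exist).
White has legal moves and is not in check → neither.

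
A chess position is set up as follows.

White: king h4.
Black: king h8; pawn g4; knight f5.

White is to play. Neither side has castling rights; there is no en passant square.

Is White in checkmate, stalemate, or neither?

neither

White to move; white king on h4.
In check: yes, from the black knight on f5.
King squares — g3: attacked by Nf5; h3: attacked by Pg4; g4: available; g5: available; h5: available.
Legal moves for White: Kh5, Kg5, Kxg4.
White is in check but has 3 legal moves → neither.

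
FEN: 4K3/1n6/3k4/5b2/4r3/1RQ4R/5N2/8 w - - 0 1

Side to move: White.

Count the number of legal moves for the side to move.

White to move; king on e8.
In check: yes, from the black rook on e4.
Legal moves: Kf8, Kf7, Qe5+, Nxe4+.
Count: 4.

4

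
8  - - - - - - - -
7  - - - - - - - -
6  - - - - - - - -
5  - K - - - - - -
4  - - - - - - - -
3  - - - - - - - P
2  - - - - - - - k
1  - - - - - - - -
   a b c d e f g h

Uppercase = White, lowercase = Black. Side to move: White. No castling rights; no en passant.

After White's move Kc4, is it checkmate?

After Kc4: black king on h2; in check: no.
Black is not in check, so this cannot be checkmate.

no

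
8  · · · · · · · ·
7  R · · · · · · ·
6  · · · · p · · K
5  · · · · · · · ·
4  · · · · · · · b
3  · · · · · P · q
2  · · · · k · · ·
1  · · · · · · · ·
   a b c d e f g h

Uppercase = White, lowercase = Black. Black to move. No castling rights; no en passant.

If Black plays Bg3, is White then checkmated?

no

After Bg3: white king on h6; in check: yes, from the black queen on h3.
White has 3 legal replies: Kg7, Kg6, Kg5.
In check but a legal move exists → not checkmate.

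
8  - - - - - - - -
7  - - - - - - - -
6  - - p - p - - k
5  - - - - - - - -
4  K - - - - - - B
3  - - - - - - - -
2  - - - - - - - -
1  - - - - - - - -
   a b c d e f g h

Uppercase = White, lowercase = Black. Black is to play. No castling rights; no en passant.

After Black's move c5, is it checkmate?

no

After c5: white king on a4; in check: no.
White is not in check, so this cannot be checkmate.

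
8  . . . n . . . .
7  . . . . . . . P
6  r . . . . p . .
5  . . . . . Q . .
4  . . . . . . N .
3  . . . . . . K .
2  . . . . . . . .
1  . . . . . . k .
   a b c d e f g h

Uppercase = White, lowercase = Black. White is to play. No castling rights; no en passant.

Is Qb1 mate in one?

After Qb1: black king on g1; in check: yes, from the white queen on b1.
King squares — f1: attacked by Qb1; h1: attacked by Qb1; f2: attacked by Kg3; g2: attacked by Kg3; h2: attacked by Kg3.
Black has no legal moves → checkmate.

yes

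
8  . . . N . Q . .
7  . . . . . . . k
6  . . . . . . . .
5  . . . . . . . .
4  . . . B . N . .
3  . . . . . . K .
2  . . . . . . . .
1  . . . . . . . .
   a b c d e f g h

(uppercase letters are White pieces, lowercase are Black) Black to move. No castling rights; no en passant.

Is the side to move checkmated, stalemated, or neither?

Black to move; black king on h7.
In check: no.
King squares — g6: attacked by Nf4; h6: attacked by Qf8; g7: attacked by Bd4; g8: attacked by Qf8; h8: attacked by Bd4.
Legal moves for Black: none.
Not in check and no legal moves → stalemate.

stalemate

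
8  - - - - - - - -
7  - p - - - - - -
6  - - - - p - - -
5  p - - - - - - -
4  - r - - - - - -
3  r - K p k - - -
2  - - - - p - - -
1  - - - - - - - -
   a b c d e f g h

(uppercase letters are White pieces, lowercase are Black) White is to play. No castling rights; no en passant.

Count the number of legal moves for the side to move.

0

White to move; king on c3.
In check: yes, from the black rook on a3.
Legal moves: none.
Count: 0.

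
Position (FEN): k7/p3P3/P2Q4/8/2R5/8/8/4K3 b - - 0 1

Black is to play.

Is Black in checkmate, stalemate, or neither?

Black to move; black king on a8.
In check: no.
King squares — a7: own pawn; b7: attacked by Pa6; b8: attacked by Qd6.
Legal moves for Black: none.
Not in check and no legal moves → stalemate.

stalemate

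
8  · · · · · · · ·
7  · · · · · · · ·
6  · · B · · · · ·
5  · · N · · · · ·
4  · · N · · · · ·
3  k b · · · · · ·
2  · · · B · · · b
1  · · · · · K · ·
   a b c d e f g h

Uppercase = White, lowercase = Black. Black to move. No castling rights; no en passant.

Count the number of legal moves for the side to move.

Black to move; king on a3.
In check: yes, from the white knight on c4.
Legal moves: Ka2, Bxc4+.
Count: 2.

2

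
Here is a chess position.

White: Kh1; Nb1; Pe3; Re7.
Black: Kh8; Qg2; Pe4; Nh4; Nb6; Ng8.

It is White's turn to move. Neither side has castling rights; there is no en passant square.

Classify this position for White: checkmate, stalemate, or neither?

White to move; white king on h1.
In check: yes, from the black queen on g2.
King squares — g1: attacked by Qg2; g2: attacked by Nh4; h2: attacked by Qg2.
Legal moves for White: none.
In check with no legal moves → checkmate.

checkmate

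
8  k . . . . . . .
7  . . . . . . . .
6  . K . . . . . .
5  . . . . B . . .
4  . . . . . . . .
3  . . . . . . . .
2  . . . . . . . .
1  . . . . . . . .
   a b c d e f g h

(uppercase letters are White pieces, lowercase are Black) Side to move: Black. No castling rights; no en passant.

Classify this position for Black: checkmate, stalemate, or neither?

stalemate

Black to move; black king on a8.
In check: no.
King squares — a7: attacked by Kb6; b7: attacked by Kb6; b8: attacked by Be5.
Legal moves for Black: none.
Not in check and no legal moves → stalemate.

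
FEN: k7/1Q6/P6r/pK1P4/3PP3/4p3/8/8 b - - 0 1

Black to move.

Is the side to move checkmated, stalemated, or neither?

checkmate

Black to move; black king on a8.
In check: yes, from the white queen on b7.
King squares — a7: attacked by Qb7; b7: attacked by Pa6; b8: attacked by Qb7.
Legal moves for Black: none.
In check with no legal moves → checkmate.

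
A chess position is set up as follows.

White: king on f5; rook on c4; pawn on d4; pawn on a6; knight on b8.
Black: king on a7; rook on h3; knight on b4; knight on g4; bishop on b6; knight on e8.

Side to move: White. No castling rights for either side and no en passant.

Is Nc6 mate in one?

After Nc6: black king on a7; in check: yes, from the white knight on c6.
Black has 3 legal replies: Ka8, Kxa6, Nxc6.
In check but a legal move exists → not checkmate.

no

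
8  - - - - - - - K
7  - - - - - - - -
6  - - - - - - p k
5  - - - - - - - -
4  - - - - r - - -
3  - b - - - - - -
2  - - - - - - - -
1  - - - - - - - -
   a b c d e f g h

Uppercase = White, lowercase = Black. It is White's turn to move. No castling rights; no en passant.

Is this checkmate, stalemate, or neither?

White to move; white king on h8.
In check: no.
King squares — g7: attacked by Kh6; h7: attacked by Kh6; g8: attacked by Bb3.
Legal moves for White: none.
Not in check and no legal moves → stalemate.

stalemate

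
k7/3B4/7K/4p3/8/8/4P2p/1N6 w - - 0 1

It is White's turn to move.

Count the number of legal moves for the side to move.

White to move; king on h6.
In check: no.
Legal moves: Be8, Bc8, Be6, Bc6+, Bf5, Bb5, Bg4, Ba4, Bh3, Kh7, Kg7, Kg6, Kh5, Kg5, Nc3, Na3, Nd2, e3, e4.
Count: 19.

19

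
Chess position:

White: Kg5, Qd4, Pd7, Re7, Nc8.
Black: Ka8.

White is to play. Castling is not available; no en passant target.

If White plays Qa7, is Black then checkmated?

After Qa7: black king on a8; in check: yes, from the white queen on a7.
King squares — a7: attacked by Nc8; b7: attacked by Qa7; b8: attacked by Qa7.
Black has no legal moves → checkmate.

yes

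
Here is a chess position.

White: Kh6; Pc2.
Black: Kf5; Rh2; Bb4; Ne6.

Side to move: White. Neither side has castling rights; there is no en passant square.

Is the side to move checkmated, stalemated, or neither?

White to move; white king on h6.
In check: yes, from the black rook on h2.
King squares — g5: attacked by Kf5; h5: attacked by Rh2; g6: attacked by Kf5; g7: attacked by Ne6; h7: attacked by Rh2.
Legal moves for White: none.
In check with no legal moves → checkmate.

checkmate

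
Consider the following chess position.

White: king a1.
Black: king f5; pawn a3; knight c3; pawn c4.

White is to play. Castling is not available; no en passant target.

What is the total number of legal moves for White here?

0

White to move; king on a1.
In check: no.
Legal moves: none.
Count: 0.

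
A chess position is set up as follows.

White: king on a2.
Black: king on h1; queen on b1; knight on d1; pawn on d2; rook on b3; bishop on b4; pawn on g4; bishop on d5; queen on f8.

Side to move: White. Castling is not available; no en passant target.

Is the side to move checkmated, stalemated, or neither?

White to move; white king on a2.
In check: yes, from the black queen on b1.
King squares — a1: attacked by Qb1; b1: attacked by Rb3; b2: attacked by Qb1; a3: attacked by Rb3; b3: attacked by Qb1.
Legal moves for White: none.
In check with no legal moves → checkmate.

checkmate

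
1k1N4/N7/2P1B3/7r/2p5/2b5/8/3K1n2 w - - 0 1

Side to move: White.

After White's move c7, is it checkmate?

After c7: black king on b8; in check: yes, from the white pawn on c7.
Black has 3 legal replies: Ka8, Kxc7, Kxa7.
In check but a legal move exists → not checkmate.

no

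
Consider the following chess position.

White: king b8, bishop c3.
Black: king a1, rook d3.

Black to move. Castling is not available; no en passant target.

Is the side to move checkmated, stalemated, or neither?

neither

Black to move; black king on a1.
In check: yes, from the white bishop on c3.
King squares — b1: available; a2: available; b2: attacked by Bc3.
Legal moves for Black: Ka2, Kb1, Rxc3.
Black is in check but has 3 legal moves → neither.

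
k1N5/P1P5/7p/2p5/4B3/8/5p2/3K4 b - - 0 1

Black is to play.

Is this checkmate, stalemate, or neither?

Black to move; black king on a8.
In check: yes, from the white bishop on e4.
King squares — a7: attacked by Nc8; b7: attacked by Be4; b8: attacked by Pa7.
Legal moves for Black: none.
In check with no legal moves → checkmate.

checkmate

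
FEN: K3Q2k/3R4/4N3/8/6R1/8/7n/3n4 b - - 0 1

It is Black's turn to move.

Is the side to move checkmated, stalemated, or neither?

Black to move; black king on h8.
In check: yes, from the white queen on e8.
King squares — g7: attacked by Rg4; h7: attacked by Rd7; g8: attacked by Rg4.
Legal moves for Black: none.
In check with no legal moves → checkmate.

checkmate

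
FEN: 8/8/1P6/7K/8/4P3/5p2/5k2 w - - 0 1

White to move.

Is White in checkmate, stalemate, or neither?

White to move; white king on h5.
In check: no.
Legal moves for White: Kh6, Kg6, Kg5, Kh4, Kg4, b7, e4.
White has 7 legal moves and is not in check → neither.

neither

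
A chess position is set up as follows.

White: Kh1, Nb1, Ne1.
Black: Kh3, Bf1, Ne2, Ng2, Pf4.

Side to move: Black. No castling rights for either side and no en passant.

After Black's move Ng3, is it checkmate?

After Ng3: white king on h1; in check: yes, from the black knight on g3.
White has 1 legal reply: Kg1.
In check but a legal move exists → not checkmate.

no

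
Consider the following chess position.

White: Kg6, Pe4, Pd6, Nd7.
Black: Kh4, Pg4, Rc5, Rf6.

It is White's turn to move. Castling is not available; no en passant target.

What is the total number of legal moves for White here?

4

White to move; king on g6.
In check: yes, from the black rook on f6.
Legal moves: Kh7, Kg7, Kxf6, Nxf6.
Count: 4.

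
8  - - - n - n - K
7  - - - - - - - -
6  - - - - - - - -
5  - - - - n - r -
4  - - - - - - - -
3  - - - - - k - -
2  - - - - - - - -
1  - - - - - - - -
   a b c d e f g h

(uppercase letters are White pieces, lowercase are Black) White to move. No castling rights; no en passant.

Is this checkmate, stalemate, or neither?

stalemate

White to move; white king on h8.
In check: no.
King squares — g7: attacked by Rg5; h7: attacked by Nf8; g8: attacked by Rg5.
Legal moves for White: none.
Not in check and no legal moves → stalemate.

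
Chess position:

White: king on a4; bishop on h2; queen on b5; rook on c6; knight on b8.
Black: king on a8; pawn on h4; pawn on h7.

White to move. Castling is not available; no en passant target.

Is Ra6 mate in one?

yes

After Ra6: black king on a8; in check: yes, from the white rook on a6.
King squares — a7: attacked by Ra6; b7: attacked by Qb5; b8: attacked by Bh2.
Black has no legal moves → checkmate.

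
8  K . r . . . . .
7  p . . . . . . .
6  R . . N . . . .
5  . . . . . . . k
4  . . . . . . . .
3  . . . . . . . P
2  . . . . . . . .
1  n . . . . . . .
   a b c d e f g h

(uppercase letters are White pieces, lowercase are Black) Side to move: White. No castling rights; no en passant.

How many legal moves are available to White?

3

White to move; king on a8.
In check: yes, from the black rook on c8.
Legal moves: Kb7, Kxa7, Nxc8.
Count: 3.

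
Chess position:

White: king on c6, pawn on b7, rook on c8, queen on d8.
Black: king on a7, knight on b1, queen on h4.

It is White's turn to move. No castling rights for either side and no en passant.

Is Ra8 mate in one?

After Ra8: black king on a7; in check: yes, from the white rook on a8.
King squares — a6: attacked by Ra8; b6: attacked by Kc6; b7: attacked by Kc6; a8: attacked by Pb7; b8: attacked by Ra8.
Black has no legal moves → checkmate.

yes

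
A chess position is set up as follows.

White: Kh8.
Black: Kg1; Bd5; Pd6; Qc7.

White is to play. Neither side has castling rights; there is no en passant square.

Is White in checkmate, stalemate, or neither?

White to move; white king on h8.
In check: no.
King squares — g7: attacked by Qc7; h7: attacked by Qc7; g8: attacked by Bd5.
Legal moves for White: none.
Not in check and no legal moves → stalemate.

stalemate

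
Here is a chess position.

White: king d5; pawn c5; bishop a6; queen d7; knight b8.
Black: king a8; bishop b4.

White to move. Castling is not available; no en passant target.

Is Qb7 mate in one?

yes

After Qb7: black king on a8; in check: yes, from the white queen on b7.
King squares — a7: attacked by Qb7; b7: attacked by Ba6; b8: attacked by Qb7.
Black has no legal moves → checkmate.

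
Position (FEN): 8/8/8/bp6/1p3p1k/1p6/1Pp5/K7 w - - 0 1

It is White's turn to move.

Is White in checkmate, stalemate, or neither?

stalemate

White to move; white king on a1.
In check: no.
King squares — b1: attacked by Pc2; a2: attacked by Pb3; b2: own pawn.
Legal moves for White: none.
Not in check and no legal moves → stalemate.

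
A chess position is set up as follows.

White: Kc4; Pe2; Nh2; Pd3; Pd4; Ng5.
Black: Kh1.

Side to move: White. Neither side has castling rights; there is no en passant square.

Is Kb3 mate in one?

no

After Kb3: black king on h1; in check: no.
Black is not in check, so this cannot be checkmate.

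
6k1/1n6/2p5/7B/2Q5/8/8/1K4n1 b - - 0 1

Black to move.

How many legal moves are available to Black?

Black to move; king on g8.
In check: yes, from the white queen on c4.
Legal moves: Kh8, Kf8, Kh7, Kg7.
Count: 4.

4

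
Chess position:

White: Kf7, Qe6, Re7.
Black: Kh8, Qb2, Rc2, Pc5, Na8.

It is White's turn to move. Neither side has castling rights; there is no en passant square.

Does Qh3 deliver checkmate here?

yes

After Qh3: black king on h8; in check: yes, from the white queen on h3.
King squares — g7: attacked by Kf7; h7: attacked by Qh3; g8: attacked by Kf7.
Black has no legal moves → checkmate.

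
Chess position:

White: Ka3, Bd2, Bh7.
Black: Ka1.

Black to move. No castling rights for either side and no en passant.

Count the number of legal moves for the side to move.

0

Black to move; king on a1.
In check: no.
Legal moves: none.
Count: 0.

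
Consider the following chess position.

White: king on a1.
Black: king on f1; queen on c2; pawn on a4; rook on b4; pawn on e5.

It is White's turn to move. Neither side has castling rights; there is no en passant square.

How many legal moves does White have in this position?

0

White to move; king on a1.
In check: no.
Legal moves: none.
Count: 0.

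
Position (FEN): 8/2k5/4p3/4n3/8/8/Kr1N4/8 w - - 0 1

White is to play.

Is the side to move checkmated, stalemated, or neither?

White to move; white king on a2.
In check: yes, from the black rook on b2.
King squares — a1: available; b1: attacked by Rb2; b2: available; a3: available; b3: attacked by Rb2.
Legal moves for White: Ka3, Kxb2, Ka1.
White is in check but has 3 legal moves → neither.

neither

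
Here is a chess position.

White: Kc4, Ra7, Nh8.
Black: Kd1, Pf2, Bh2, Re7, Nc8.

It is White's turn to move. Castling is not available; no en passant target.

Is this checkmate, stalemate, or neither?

neither

White to move; white king on c4.
In check: no.
Legal moves for White include: Nf7, Ng6, Ra8, Rxe7, Rd7+, Rc7, Rb7, Ra6, Ra5, Ra4, Ra3, Ra2, Ra1+, Kd5, Kc5, Kb5, Kd4, Kb4, ... (list truncated; more exist).
White has legal moves and is not in check → neither.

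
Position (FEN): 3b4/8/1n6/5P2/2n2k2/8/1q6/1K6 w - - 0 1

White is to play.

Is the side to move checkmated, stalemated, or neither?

White to move; white king on b1.
In check: yes, from the black queen on b2.
King squares — a1: attacked by Qb2; c1: attacked by Qb2; a2: attacked by Qb2; b2: attacked by Nc4; c2: attacked by Qb2.
Legal moves for White: none.
In check with no legal moves → checkmate.

checkmate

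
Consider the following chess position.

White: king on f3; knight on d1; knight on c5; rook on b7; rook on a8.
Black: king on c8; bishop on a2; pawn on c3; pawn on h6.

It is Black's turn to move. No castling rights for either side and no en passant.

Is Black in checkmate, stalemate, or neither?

Black to move; black king on c8.
In check: yes, from the white rook on a8.
King squares — b7: attacked by Nc5; c7: attacked by Rb7; d7: attacked by Nc5; b8: attacked by Rb7; d8: attacked by Ra8.
Legal moves for Black: none.
In check with no legal moves → checkmate.

checkmate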